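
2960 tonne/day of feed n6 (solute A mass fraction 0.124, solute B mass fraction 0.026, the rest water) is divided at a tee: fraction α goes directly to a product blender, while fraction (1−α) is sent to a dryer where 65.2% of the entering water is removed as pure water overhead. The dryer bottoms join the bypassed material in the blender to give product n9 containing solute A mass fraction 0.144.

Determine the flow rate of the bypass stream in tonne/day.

All 2960×0.124 = 367.04 tonne/day of solute A reaches n9, so n9 = 367.04/0.144 = 2548.9 tonne/day and vapour = 411.11 tonne/day.
The evaporator receives (1−α)·2960 of feed at 0.850 water and removes 0.652 of that water:
0.652×0.850×(1−α)×2960 = 411.11
(1−α) = 411.11/1640.4 = 0.2506;  α = 0.7494.
Bypass flow = 0.7494×2960 = 2218.2 tonne/day.

2218 tonne/day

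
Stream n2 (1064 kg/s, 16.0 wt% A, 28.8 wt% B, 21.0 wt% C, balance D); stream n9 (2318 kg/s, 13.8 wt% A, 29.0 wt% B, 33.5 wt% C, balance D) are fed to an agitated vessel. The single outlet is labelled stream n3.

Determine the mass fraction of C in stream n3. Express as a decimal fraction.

Total flow out = 1064 + 2318 = 3382 kg/s.
C in = 1064×0.210 + 2318×0.335 = 999.97 kg/s.
C mass fraction in n3 = 999.97/3382 = 0.296.

0.296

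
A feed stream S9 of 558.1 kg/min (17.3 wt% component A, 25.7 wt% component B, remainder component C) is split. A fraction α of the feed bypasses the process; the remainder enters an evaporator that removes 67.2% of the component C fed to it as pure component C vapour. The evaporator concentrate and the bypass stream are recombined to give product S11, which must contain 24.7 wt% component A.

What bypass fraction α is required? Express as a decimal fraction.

0.218

All 558.1×0.173 = 96.551 kg/min of component A reaches S11, so S11 = 96.551/0.247 = 390.9 kg/min and vapour = 167.2 kg/min.
The evaporator receives (1−α)·558.1 of feed at 0.570 component C and removes 0.672 of that component C:
0.672×0.570×(1−α)×558.1 = 167.2
(1−α) = 167.2/213.77 = 0.7822;  α = 0.2178.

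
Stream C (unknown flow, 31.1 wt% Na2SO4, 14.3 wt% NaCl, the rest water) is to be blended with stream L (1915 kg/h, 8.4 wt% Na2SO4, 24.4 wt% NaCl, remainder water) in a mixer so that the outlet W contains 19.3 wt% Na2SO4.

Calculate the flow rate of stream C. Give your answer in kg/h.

1769 kg/h

Let C be the unknown flow. Total out = 1915 + C.
Na2SO4 balance: 160.86 + 0.311·C = 0.193·(1915 + C)
(0.311 − 0.193)·C = 0.193×1915 − 160.86 = 208.74
C = 208.74 / 0.118 = 1768.9 kg/h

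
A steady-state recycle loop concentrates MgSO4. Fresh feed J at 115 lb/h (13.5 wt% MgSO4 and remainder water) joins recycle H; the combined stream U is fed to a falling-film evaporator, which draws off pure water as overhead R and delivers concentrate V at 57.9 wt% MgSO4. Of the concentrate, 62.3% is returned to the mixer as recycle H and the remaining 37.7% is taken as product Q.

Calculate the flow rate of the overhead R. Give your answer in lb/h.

88.19 lb/h

Overall MgSO4 balance (none leaves overhead): MgSO4 in fresh feed = MgSO4 in product, i.e. 115×0.135 = (1−0.623)·V·0.579.
V = 15.525/(0.579×0.377) = 71.123 lb/h.
Recycle H = 0.623×71.123 = 44.31 lb/h.
Combined feed U = 115 + 44.31 = 159.31 lb/h.
Overhead R = U − V = 159.31 − 71.123 = 88.187 lb/h.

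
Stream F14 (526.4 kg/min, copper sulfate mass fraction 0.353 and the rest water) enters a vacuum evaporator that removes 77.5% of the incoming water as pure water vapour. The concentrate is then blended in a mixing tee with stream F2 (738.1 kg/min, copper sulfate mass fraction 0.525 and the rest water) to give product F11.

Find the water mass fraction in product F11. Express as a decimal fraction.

0.427

Vapour removed = 0.775×0.647×526.4 = 263.95 kg/min; concentrate = 262.45 kg/min.
water reaching the mixer = 76.631 (from concentrate) + 738.1×0.475 = 427.23 kg/min.
Product flow = 262.45 + 738.1 = 1000.5 kg/min; water fraction = 0.427.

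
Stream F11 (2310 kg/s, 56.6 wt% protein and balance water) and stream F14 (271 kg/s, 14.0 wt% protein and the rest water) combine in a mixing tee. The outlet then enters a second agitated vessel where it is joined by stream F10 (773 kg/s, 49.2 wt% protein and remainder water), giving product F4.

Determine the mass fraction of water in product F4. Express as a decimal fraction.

0.4855

Overall, product flow = 3354 kg/s.
water in = 2310×0.434 + 271×0.860 + 773×0.508 = 1628.3 kg/s.
water fraction in F4 = 0.4855.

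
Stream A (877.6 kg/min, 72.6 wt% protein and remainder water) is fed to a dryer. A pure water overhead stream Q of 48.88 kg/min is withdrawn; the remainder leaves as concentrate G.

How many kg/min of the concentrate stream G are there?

Concentrate = 877.6 − 48.88 = 828.72 kg/min.

828.7 kg/min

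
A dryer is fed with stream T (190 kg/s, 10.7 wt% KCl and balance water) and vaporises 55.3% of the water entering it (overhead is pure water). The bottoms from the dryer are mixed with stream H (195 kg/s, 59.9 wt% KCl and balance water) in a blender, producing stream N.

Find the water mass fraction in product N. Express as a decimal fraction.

Vapour removed = 0.553×0.893×190 = 93.828 kg/s; concentrate = 96.172 kg/s.
water reaching the mixer = 75.842 (from concentrate) + 195×0.401 = 154.04 kg/s.
Product flow = 96.172 + 195 = 291.17 kg/s; water fraction = 0.529.

0.529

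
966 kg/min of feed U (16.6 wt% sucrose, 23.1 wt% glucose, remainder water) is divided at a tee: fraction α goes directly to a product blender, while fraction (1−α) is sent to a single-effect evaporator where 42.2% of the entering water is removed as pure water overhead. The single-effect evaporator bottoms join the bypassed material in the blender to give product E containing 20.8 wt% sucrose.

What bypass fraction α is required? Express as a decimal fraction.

All 966×0.166 = 160.36 kg/min of sucrose reaches E, so E = 160.36/0.208 = 770.94 kg/min and vapour = 195.06 kg/min.
The evaporator receives (1−α)·966 of feed at 0.603 water and removes 0.422 of that water:
0.422×0.603×(1−α)×966 = 195.06
(1−α) = 195.06/245.81 = 0.7935;  α = 0.2065.

0.206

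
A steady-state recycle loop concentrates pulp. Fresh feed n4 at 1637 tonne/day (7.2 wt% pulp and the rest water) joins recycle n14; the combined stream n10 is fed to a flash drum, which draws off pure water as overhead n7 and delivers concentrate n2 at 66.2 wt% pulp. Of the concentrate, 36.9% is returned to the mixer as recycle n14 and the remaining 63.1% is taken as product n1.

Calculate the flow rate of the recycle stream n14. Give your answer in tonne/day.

Overall pulp balance (none leaves overhead): pulp in fresh feed = pulp in product, i.e. 1637×0.072 = (1−0.369)·n2·0.662.
n2 = 117.86/(0.662×0.631) = 282.16 tonne/day.
Recycle n14 = 0.369×282.16 = 104.12 tonne/day.

104.1 tonne/day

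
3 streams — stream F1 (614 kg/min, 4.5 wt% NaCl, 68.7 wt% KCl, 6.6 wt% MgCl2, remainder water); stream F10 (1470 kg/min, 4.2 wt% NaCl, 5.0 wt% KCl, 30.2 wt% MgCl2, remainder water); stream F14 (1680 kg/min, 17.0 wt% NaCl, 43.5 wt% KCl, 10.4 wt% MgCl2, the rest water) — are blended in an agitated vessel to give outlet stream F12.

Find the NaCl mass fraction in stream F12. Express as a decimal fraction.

Total flow out = 614 + 1470 + 1680 = 3764 kg/min.
NaCl in = 614×0.045 + 1470×0.042 + 1680×0.170 = 374.97 kg/min.
NaCl mass fraction in F12 = 374.97/3764 = 0.0996.

0.0996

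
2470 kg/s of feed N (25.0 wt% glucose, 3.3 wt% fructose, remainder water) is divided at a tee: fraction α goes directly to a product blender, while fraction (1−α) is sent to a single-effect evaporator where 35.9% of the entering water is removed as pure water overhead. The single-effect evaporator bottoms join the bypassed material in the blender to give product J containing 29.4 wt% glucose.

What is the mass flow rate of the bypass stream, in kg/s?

1034 kg/s

All 2470×0.250 = 617.5 kg/s of glucose reaches J, so J = 617.5/0.294 = 2100.3 kg/s and vapour = 369.66 kg/s.
The evaporator receives (1−α)·2470 of feed at 0.717 water and removes 0.359 of that water:
0.359×0.717×(1−α)×2470 = 369.66
(1−α) = 369.66/635.79 = 0.5814;  α = 0.4186.
Bypass flow = 0.4186×2470 = 1033.9 kg/s.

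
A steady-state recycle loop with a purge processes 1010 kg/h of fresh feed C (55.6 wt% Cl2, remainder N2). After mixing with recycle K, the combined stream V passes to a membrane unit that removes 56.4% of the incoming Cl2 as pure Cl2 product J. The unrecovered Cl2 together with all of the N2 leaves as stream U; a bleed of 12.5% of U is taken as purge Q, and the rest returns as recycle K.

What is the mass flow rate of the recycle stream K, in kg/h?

N2 enters only via C and leaves only via the purge: 1010×0.444 = 0.125×(N2 in U), and the membrane unit passes all N2, so N2 in V = N2 in U = 3587.5 kg/h.
Cl2 in V: m_A = 1010×0.556 + (1−0.125)·(1−0.564)·m_A, so m_A = 561.56/0.6185 = 907.94 kg/h.
U = (1−0.564)×907.94 + 3587.5 = 3983.4 kg/h.
Recycle K = (1−0.125)×3983.4 = 3485.5 kg/h.

3485 kg/h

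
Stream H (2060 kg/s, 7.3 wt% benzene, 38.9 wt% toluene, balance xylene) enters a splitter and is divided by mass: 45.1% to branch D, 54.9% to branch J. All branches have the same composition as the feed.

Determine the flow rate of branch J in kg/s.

Branch J flow = 0.549×2060 = 1130.9 kg/s.

1131 kg/s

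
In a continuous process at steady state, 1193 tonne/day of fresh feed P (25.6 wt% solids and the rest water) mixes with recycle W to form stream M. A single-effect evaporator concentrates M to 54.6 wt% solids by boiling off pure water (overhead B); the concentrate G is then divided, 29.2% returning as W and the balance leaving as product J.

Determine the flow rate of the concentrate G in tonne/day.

Overall solids balance (none leaves overhead): solids in fresh feed = solids in product, i.e. 1193×0.256 = (1−0.292)·G·0.546.
G = 305.41/(0.546×0.708) = 790.05 tonne/day.

790 tonne/day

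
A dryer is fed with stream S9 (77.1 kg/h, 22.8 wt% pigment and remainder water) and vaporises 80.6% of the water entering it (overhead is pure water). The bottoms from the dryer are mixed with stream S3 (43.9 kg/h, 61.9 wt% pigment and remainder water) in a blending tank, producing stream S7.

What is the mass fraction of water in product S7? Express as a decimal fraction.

Vapour removed = 0.806×0.772×77.1 = 47.974 kg/h; concentrate = 29.126 kg/h.
water reaching the mixer = 11.547 (from concentrate) + 43.9×0.381 = 28.273 kg/h.
Product flow = 29.126 + 43.9 = 73.026 kg/h; water fraction = 0.387.

0.387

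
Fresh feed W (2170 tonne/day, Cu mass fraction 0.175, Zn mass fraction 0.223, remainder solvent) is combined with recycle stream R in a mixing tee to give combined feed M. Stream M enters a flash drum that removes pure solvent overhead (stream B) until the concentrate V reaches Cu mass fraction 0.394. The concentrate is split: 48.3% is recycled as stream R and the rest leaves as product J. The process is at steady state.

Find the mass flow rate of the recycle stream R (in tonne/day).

Overall Cu balance (none leaves overhead): Cu in fresh feed = Cu in product, i.e. 2170×0.175 = (1−0.483)·V·0.394.
V = 379.75/(0.394×0.517) = 1864.3 tonne/day.
Recycle R = 0.483×1864.3 = 900.45 tonne/day.

900.4 tonne/day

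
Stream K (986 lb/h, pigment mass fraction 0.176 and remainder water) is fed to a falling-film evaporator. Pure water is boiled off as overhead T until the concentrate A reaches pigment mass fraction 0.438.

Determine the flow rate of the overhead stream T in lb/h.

pigment is conserved: 986×0.176 = 173.54 lb/h all reports to the concentrate.
Concentrate = 173.54/(target fraction) = 396.2 lb/h.
Overhead = 986 − 396.2 = 589.8 lb/h.

589.8 lb/h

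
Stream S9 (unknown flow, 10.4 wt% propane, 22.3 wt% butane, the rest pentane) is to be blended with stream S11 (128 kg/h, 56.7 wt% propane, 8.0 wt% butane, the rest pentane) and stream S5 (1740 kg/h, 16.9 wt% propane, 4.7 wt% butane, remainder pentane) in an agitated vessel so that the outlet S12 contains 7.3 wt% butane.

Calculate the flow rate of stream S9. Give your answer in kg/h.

Let S9 be the unknown flow. Total out = 1868 + S9.
butane balance: 92.02 + 0.223·S9 = 0.073·(1868 + S9)
(0.223 − 0.073)·S9 = 0.073×1868 − 92.02 = 44.344
S9 = 44.344 / 0.150 = 295.63 kg/h

295.6 kg/h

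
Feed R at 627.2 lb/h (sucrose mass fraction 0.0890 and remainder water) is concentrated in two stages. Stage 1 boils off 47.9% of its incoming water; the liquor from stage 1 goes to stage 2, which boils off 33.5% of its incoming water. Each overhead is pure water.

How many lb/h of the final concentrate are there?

water in feed = 627.2×0.911 = 571.38 lb/h.
After stage 1: water left = (1−0.479)×571.38 = 297.69; stream total = 353.51 lb/h.
After stage 2: water left = (1−0.335)×297.69 = 197.96; final concentrate = 253.78 lb/h.

253.8 lb/h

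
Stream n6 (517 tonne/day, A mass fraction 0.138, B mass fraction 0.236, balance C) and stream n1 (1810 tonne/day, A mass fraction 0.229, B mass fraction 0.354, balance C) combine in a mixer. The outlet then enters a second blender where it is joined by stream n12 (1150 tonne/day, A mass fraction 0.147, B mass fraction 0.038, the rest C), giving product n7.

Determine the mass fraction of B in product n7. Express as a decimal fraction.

Overall, product flow = 3477 tonne/day.
B in = 517×0.236 + 1810×0.354 + 1150×0.038 = 806.45 tonne/day.
B fraction in n7 = 0.232.

0.232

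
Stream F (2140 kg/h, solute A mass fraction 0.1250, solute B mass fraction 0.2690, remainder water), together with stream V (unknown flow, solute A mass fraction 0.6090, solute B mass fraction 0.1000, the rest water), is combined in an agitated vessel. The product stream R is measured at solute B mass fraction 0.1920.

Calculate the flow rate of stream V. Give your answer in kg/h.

Let V be the unknown flow. Total out = 2140 + V.
solute B balance: 575.66 + 0.100·V = 0.192·(2140 + V)
(0.100 − 0.192)·V = 0.192×2140 − 575.66 = -164.78
V = -164.78 / -0.092 = 1791.1 kg/h

1791 kg/h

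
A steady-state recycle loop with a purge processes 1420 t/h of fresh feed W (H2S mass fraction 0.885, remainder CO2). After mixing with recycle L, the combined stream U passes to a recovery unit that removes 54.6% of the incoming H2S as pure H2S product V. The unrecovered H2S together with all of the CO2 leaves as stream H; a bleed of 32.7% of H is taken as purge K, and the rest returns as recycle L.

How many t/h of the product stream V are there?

988 t/h

H2S in U: m_A = 1420×0.885 + (1−0.327)·(1−0.546)·m_A, so m_A = 1256.7/0.6945 = 1809.6 t/h.
Product V = 0.546×1809.6 = 988.05 t/h.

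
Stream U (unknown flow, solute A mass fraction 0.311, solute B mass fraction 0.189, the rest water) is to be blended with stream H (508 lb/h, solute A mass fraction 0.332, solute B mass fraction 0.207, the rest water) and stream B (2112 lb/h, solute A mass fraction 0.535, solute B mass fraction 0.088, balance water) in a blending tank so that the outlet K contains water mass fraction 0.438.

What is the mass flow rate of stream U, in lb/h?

Let U be the unknown flow. Total out = 2620 + U.
water balance: 1030.4 + 0.500·U = 0.438·(2620 + U)
(0.500 − 0.438)·U = 0.438×2620 − 1030.4 = 117.15
U = 117.15 / 0.062 = 1889.5 lb/h

1889 lb/h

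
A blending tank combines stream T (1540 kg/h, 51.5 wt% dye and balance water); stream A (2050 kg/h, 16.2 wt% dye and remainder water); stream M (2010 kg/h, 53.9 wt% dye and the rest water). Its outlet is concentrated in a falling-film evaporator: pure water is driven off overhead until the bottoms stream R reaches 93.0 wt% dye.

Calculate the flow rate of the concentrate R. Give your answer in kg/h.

2375 kg/h

dye entering = 1540×0.515 + 2050×0.162 + 2010×0.539 = 2208.6 kg/h.
All dye reports to R, so R = 2208.6/0.930 = 2374.8 kg/h.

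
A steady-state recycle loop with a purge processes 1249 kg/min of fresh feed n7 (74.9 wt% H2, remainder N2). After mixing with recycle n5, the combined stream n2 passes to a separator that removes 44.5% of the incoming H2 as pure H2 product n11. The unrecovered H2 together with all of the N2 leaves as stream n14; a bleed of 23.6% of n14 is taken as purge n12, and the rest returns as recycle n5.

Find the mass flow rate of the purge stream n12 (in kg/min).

N2 enters only via n7 and leaves only via the purge: 1249×0.251 = 0.236×(N2 in n14), and the separator passes all N2, so N2 in n2 = N2 in n14 = 1328.4 kg/min.
H2 in n2: m_A = 1249×0.749 + (1−0.236)·(1−0.445)·m_A, so m_A = 935.5/0.5760 = 1624.2 kg/min.
n14 = (1−0.445)×1624.2 + 1328.4 = 2229.8 kg/min.
Purge n12 = 0.236×2229.8 = 526.24 kg/min.

526.2 kg/min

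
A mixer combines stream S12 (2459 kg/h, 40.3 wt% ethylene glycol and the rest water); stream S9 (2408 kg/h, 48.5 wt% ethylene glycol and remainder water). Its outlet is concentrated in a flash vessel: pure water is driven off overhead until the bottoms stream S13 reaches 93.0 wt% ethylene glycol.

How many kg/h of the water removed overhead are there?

2546 kg/h

ethylene glycol entering = 2459×0.403 + 2408×0.485 = 2158.9 kg/h.
All ethylene glycol reports to S13, so S13 = 2158.9/0.930 = 2321.4 kg/h.
Total feed = 4867 kg/h; overhead = 4867 − 2321.4 = 2545.6 kg/h.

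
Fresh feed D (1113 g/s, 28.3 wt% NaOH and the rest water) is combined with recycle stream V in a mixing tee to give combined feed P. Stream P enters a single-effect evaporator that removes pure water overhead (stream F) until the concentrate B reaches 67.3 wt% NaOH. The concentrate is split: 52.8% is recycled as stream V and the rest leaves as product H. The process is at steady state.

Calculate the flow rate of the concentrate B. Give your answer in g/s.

Overall NaOH balance (none leaves overhead): NaOH in fresh feed = NaOH in product, i.e. 1113×0.283 = (1−0.528)·B·0.673.
B = 314.98/(0.673×0.472) = 991.57 g/s.

991.6 g/s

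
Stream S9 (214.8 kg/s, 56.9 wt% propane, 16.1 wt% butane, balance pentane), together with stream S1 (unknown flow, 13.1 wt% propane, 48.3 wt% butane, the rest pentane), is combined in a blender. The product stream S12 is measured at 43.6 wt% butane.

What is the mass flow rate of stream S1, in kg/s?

Let S1 be the unknown flow. Total out = 214.8 + S1.
butane balance: 34.583 + 0.483·S1 = 0.436·(214.8 + S1)
(0.483 − 0.436)·S1 = 0.436×214.8 − 34.583 = 59.07
S1 = 59.07 / 0.047 = 1256.8 kg/s

1257 kg/s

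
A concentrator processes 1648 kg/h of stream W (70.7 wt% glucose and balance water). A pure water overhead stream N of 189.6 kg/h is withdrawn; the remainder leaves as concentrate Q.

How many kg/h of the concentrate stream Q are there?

Concentrate = 1648 − 189.6 = 1458.4 kg/h.

1458 kg/h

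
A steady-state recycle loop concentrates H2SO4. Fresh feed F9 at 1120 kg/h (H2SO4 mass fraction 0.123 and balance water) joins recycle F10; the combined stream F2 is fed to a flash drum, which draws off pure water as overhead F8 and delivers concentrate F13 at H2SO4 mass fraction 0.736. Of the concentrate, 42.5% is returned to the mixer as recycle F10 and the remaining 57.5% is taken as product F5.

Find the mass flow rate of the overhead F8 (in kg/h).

Overall H2SO4 balance (none leaves overhead): H2SO4 in fresh feed = H2SO4 in product, i.e. 1120×0.123 = (1−0.425)·F13·0.736.
F13 = 137.76/(0.736×0.575) = 325.52 kg/h.
Recycle F10 = 0.425×325.52 = 138.35 kg/h.
Combined feed F2 = 1120 + 138.35 = 1258.3 kg/h.
Overhead F8 = F2 − F13 = 1258.3 − 325.52 = 932.83 kg/h.

932.8 kg/h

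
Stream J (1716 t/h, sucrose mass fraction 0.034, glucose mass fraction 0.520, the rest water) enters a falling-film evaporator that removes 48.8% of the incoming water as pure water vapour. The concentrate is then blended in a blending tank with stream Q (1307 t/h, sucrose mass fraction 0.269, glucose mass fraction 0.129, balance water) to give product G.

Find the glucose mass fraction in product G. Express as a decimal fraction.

0.400

Vapour removed = 0.488×0.446×1716 = 373.48 t/h; concentrate = 1342.5 t/h.
glucose reaching the mixer = 892.32 (from concentrate) + 1307×0.129 = 1060.9 t/h.
Product flow = 1342.5 + 1307 = 2649.5 t/h; glucose fraction = 0.400.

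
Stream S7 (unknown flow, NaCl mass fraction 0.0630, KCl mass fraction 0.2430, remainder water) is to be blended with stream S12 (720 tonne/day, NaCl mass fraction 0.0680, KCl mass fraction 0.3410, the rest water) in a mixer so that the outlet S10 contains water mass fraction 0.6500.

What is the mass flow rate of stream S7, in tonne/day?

965.5 tonne/day

Let S7 be the unknown flow. Total out = 720 + S7.
water balance: 425.52 + 0.694·S7 = 0.650·(720 + S7)
(0.694 − 0.650)·S7 = 0.650×720 − 425.52 = 42.48
S7 = 42.48 / 0.044 = 965.45 tonne/day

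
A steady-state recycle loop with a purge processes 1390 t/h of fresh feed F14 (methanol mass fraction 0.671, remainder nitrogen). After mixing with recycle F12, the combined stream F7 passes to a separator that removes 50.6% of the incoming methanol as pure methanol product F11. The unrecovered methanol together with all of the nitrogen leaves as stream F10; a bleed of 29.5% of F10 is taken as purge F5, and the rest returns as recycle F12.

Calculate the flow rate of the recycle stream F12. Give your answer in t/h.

1591 t/h

nitrogen enters only via F14 and leaves only via the purge: 1390×0.329 = 0.295×(nitrogen in F10), and the separator passes all nitrogen, so nitrogen in F7 = nitrogen in F10 = 1550.2 t/h.
methanol in F7: m_A = 1390×0.671 + (1−0.295)·(1−0.506)·m_A, so m_A = 932.69/0.6517 = 1431.1 t/h.
F10 = (1−0.506)×1431.1 + 1550.2 = 2257.2 t/h.
Recycle F12 = (1−0.295)×2257.2 = 1591.3 t/h.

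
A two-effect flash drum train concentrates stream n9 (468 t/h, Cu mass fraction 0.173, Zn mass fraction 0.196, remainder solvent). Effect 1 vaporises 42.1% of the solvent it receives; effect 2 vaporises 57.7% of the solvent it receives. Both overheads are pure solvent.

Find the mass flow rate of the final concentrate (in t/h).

solvent in feed = 468×0.631 = 295.31 t/h.
After stage 1: solvent left = (1−0.421)×295.31 = 170.98; stream total = 343.68 t/h.
After stage 2: solvent left = (1−0.577)×170.98 = 72.326; final concentrate = 245.02 t/h.

245 t/h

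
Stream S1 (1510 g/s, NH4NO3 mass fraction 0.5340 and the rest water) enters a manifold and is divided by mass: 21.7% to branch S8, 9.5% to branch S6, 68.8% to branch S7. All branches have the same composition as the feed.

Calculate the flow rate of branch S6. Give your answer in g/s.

143.4 g/s

Branch S6 flow = 0.095×1510 = 143.45 g/s.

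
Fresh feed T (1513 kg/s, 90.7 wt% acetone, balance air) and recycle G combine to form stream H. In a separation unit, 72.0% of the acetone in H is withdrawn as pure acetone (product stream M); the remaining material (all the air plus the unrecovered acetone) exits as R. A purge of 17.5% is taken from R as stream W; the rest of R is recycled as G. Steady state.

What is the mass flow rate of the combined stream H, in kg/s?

air enters only via T and leaves only via the purge: 1513×0.093 = 0.175×(air in R), and the separation unit passes all air, so air in H = air in R = 804.05 kg/s.
acetone in H: m_A = 1513×0.907 + (1−0.175)·(1−0.720)·m_A, so m_A = 1372.3/0.7690 = 1784.5 kg/s.
H = 1784.5 + 804.05 = 2588.6 kg/s.

2589 kg/s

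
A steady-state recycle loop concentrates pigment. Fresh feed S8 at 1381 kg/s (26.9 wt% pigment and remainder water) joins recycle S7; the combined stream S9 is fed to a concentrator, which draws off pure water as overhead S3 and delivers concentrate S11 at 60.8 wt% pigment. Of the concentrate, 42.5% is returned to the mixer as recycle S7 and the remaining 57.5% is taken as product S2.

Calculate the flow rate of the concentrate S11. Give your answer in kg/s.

1063 kg/s

Overall pigment balance (none leaves overhead): pigment in fresh feed = pigment in product, i.e. 1381×0.269 = (1−0.425)·S11·0.608.
S11 = 371.49/(0.608×0.575) = 1062.6 kg/s.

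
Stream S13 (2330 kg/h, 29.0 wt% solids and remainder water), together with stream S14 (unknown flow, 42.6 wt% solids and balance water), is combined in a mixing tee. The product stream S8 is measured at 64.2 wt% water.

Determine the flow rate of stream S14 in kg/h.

Let S14 be the unknown flow. Total out = 2330 + S14.
water balance: 1654.3 + 0.574·S14 = 0.642·(2330 + S14)
(0.574 − 0.642)·S14 = 0.642×2330 − 1654.3 = -158.44
S14 = -158.44 / -0.068 = 2330 kg/h

2330 kg/h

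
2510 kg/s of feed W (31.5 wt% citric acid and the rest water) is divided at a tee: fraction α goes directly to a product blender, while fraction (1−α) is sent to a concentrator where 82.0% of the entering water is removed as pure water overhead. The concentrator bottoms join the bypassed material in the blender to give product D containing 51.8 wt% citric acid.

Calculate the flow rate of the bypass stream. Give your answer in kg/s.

758.8 kg/s

All 2510×0.315 = 790.65 kg/s of citric acid reaches D, so D = 790.65/0.518 = 1526.4 kg/s and vapour = 983.65 kg/s.
The evaporator receives (1−α)·2510 of feed at 0.685 water and removes 0.820 of that water:
0.820×0.685×(1−α)×2510 = 983.65
(1−α) = 983.65/1409.9 = 0.6977;  α = 0.3023.
Bypass flow = 0.3023×2510 = 758.8 kg/s.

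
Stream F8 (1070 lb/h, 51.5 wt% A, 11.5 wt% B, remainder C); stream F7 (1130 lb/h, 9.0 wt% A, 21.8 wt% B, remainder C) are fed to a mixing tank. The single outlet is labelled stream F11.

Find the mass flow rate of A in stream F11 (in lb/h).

652.8 lb/h

A out = A in = 1070×0.515 + 1130×0.090 = 652.75 lb/h.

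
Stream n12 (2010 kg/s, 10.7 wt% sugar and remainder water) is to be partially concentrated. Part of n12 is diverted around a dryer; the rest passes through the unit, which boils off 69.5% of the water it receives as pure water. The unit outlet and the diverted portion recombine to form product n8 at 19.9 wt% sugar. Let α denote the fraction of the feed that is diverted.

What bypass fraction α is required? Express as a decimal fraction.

0.255

All 2010×0.107 = 215.07 kg/s of sugar reaches n8, so n8 = 215.07/0.199 = 1080.8 kg/s and vapour = 929.25 kg/s.
The evaporator receives (1−α)·2010 of feed at 0.893 water and removes 0.695 of that water:
0.695×0.893×(1−α)×2010 = 929.25
(1−α) = 929.25/1247.5 = 0.7449;  α = 0.2551.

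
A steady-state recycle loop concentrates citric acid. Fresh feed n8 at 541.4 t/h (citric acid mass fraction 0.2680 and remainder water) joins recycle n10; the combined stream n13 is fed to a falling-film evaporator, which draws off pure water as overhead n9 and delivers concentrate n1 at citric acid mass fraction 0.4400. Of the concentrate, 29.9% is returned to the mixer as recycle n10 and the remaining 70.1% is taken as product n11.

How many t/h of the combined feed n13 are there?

682.1 t/h

Overall citric acid balance (none leaves overhead): citric acid in fresh feed = citric acid in product, i.e. 541.4×0.268 = (1−0.299)·n1·0.440.
n1 = 145.1/(0.440×0.701) = 470.42 t/h.
Recycle n10 = 0.299×470.42 = 140.65 t/h.
Combined feed n13 = 541.4 + 140.65 = 682.05 t/h.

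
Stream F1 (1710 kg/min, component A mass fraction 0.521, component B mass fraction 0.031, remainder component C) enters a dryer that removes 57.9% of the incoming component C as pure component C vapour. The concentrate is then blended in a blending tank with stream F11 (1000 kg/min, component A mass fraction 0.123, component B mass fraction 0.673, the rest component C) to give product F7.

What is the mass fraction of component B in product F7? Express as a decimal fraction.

Vapour removed = 0.579×0.448×1710 = 443.56 kg/min; concentrate = 1266.4 kg/min.
component B reaching the mixer = 53.01 (from concentrate) + 1000×0.673 = 726.01 kg/min.
Product flow = 1266.4 + 1000 = 2266.4 kg/min; component B fraction = 0.320.

0.320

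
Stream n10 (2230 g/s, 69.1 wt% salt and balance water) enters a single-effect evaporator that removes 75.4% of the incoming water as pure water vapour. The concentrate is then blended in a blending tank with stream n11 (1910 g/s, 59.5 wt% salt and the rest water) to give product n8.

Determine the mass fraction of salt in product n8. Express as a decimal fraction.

0.7395

Vapour removed = 0.754×0.309×2230 = 519.56 g/s; concentrate = 1710.4 g/s.
salt reaching the mixer = 1540.9 (from concentrate) + 1910×0.595 = 2677.4 g/s.
Product flow = 1710.4 + 1910 = 3620.4 g/s; salt fraction = 0.7395.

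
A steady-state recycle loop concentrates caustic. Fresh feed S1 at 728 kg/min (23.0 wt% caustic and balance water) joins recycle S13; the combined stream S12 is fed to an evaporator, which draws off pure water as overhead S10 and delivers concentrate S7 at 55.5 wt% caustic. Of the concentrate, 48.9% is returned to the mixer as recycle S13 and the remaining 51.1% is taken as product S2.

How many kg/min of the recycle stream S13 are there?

288.7 kg/min

Overall caustic balance (none leaves overhead): caustic in fresh feed = caustic in product, i.e. 728×0.230 = (1−0.489)·S7·0.555.
S7 = 167.44/(0.555×0.511) = 590.4 kg/min.
Recycle S13 = 0.489×590.4 = 288.7 kg/min.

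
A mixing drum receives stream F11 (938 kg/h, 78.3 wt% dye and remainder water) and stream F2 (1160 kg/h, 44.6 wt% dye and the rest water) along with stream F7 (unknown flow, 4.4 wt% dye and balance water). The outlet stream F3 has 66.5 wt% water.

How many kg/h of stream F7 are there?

Let F7 be the unknown flow. Total out = 2098 + F7.
water balance: 846.19 + 0.956·F7 = 0.665·(2098 + F7)
(0.956 − 0.665)·F7 = 0.665×2098 − 846.19 = 548.98
F7 = 548.98 / 0.291 = 1886.5 kg/h

1887 kg/h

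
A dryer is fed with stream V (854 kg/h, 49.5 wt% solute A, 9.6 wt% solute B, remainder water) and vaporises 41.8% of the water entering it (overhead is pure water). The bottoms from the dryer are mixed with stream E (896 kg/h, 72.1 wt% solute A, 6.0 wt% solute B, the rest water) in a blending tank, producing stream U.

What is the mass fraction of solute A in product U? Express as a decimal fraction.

Vapour removed = 0.418×0.409×854 = 146 kg/h; concentrate = 708 kg/h.
solute A reaching the mixer = 422.73 (from concentrate) + 896×0.721 = 1068.7 kg/h.
Product flow = 708 + 896 = 1604 kg/h; solute A fraction = 0.666.

0.666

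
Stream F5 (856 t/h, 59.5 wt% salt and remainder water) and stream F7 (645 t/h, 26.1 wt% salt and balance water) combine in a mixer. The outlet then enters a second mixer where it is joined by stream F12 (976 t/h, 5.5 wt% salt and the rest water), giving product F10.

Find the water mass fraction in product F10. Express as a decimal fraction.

Overall, product flow = 2477 t/h.
water in = 856×0.405 + 645×0.739 + 976×0.945 = 1745.7 t/h.
water fraction in F10 = 0.705.

0.705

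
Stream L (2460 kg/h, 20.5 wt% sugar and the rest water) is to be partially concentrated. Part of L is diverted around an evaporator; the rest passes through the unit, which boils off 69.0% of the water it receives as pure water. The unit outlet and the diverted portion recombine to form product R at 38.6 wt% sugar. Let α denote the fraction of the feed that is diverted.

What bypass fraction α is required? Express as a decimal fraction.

0.145

All 2460×0.205 = 504.3 kg/h of sugar reaches R, so R = 504.3/0.386 = 1306.5 kg/h and vapour = 1153.5 kg/h.
The evaporator receives (1−α)·2460 of feed at 0.795 water and removes 0.690 of that water:
0.690×0.795×(1−α)×2460 = 1153.5
(1−α) = 1153.5/1349.4 = 0.8548;  α = 0.1452.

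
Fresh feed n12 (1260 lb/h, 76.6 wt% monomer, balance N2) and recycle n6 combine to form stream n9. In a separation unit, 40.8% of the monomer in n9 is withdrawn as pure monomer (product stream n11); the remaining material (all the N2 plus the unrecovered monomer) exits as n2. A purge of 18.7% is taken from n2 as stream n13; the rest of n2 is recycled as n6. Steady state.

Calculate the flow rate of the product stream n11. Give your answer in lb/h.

monomer in n9: m_A = 1260×0.766 + (1−0.187)·(1−0.408)·m_A, so m_A = 965.16/0.5187 = 1860.7 lb/h.
Product n11 = 0.408×1860.7 = 759.17 lb/h.

759.2 lb/h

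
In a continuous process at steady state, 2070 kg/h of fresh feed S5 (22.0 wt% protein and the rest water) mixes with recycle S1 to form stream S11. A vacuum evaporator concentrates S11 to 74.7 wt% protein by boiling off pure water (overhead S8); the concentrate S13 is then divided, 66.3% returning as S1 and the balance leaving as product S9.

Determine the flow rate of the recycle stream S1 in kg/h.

1199 kg/h

Overall protein balance (none leaves overhead): protein in fresh feed = protein in product, i.e. 2070×0.220 = (1−0.663)·S13·0.747.
S13 = 455.4/(0.747×0.337) = 1809 kg/h.
Recycle S1 = 0.663×1809 = 1199.4 kg/h.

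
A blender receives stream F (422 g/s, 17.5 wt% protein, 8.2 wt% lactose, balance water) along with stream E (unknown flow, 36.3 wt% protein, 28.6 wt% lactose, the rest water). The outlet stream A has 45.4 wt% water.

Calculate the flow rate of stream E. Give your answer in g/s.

Let E be the unknown flow. Total out = 422 + E.
water balance: 313.55 + 0.351·E = 0.454·(422 + E)
(0.351 − 0.454)·E = 0.454×422 − 313.55 = -121.96
E = -121.96 / -0.103 = 1184.1 g/s

1184 g/s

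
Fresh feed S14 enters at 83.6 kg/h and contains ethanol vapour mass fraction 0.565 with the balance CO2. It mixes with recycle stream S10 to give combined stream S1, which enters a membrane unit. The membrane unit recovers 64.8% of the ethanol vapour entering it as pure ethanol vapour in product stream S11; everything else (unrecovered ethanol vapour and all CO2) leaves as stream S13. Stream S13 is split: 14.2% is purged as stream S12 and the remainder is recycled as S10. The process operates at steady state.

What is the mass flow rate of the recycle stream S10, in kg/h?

CO2 enters only via S14 and leaves only via the purge: 83.6×0.435 = 0.142×(CO2 in S13), and the membrane unit passes all CO2, so CO2 in S1 = CO2 in S13 = 256.1 kg/h.
ethanol vapour in S1: m_A = 83.6×0.565 + (1−0.142)·(1−0.648)·m_A, so m_A = 47.234/0.6980 = 67.672 kg/h.
S13 = (1−0.648)×67.672 + 256.1 = 279.92 kg/h.
Recycle S10 = (1−0.142)×279.92 = 240.17 kg/h.

240.2 kg/h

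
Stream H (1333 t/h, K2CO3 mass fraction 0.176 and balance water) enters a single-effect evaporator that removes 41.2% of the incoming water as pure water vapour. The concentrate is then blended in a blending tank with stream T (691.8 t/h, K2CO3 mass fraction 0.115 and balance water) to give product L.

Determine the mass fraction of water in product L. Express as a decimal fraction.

Vapour removed = 0.412×0.824×1333 = 452.54 t/h; concentrate = 880.46 t/h.
water reaching the mixer = 645.85 (from concentrate) + 691.8×0.885 = 1258.1 t/h.
Product flow = 880.46 + 691.8 = 1572.3 t/h; water fraction = 0.800.

0.800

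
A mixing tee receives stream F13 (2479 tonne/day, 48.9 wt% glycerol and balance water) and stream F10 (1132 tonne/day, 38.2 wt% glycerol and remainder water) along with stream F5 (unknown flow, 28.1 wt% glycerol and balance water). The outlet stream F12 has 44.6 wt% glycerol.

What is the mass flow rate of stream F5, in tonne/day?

207 tonne/day

Let F5 be the unknown flow. Total out = 3611 + F5.
glycerol balance: 1644.7 + 0.281·F5 = 0.446·(3611 + F5)
(0.281 − 0.446)·F5 = 0.446×3611 − 1644.7 = -34.149
F5 = -34.149 / -0.165 = 206.96 tonne/day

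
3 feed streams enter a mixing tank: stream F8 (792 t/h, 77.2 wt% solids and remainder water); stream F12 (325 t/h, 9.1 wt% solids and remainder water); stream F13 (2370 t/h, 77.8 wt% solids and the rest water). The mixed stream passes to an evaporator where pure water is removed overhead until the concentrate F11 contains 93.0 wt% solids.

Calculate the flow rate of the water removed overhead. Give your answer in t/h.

815.1 t/h

solids entering = 792×0.772 + 325×0.091 + 2370×0.778 = 2484.9 t/h.
All solids reports to F11, so F11 = 2484.9/0.930 = 2671.9 t/h.
Total feed = 3487 t/h; overhead = 3487 − 2671.9 = 815.11 t/h.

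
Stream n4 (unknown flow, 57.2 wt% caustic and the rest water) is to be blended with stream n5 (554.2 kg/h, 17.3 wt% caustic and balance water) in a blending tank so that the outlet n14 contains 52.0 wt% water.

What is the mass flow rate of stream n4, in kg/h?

Let n4 be the unknown flow. Total out = 554.2 + n4.
water balance: 458.32 + 0.428·n4 = 0.520·(554.2 + n4)
(0.428 − 0.520)·n4 = 0.520×554.2 − 458.32 = -170.14
n4 = -170.14 / -0.092 = 1849.3 kg/h

1849 kg/h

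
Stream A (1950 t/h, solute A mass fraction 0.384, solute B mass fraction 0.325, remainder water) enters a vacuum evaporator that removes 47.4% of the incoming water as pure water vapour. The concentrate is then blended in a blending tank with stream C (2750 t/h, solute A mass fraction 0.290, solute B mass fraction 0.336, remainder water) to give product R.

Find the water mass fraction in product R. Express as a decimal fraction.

0.299

Vapour removed = 0.474×0.291×1950 = 268.97 t/h; concentrate = 1681 t/h.
water reaching the mixer = 298.48 (from concentrate) + 2750×0.374 = 1327 t/h.
Product flow = 1681 + 2750 = 4431 t/h; water fraction = 0.299.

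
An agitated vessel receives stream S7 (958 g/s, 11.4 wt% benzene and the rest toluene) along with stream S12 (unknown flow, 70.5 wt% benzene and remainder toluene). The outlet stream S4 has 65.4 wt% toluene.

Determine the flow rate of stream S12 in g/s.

619.1 g/s

Let S12 be the unknown flow. Total out = 958 + S12.
toluene balance: 848.79 + 0.295·S12 = 0.654·(958 + S12)
(0.295 − 0.654)·S12 = 0.654×958 − 848.79 = -222.26
S12 = -222.26 / -0.359 = 619.1 g/s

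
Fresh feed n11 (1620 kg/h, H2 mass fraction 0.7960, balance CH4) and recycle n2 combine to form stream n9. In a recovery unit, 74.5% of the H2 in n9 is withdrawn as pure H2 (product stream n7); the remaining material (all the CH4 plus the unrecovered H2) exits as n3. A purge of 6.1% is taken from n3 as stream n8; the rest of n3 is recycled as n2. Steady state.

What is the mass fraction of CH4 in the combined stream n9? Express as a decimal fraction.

0.7616

CH4 enters only via n11 and leaves only via the purge: 1620×0.204 = 0.061×(CH4 in n3), and the recovery unit passes all CH4, so CH4 in n9 = CH4 in n3 = 5417.7 kg/h.
H2 in n9: m_A = 1620×0.796 + (1−0.061)·(1−0.745)·m_A, so m_A = 1289.5/0.7606 = 1695.5 kg/h.
n9 = 1695.5 + 5417.7 = 7113.2 kg/h.
CH4 fraction in n9 = 5417.7/7113.2 = 0.7616.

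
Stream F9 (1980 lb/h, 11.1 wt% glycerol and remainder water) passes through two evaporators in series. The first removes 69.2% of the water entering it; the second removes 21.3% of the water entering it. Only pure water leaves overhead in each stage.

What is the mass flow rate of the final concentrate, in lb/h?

646.5 lb/h

water in feed = 1980×0.889 = 1760.2 lb/h.
After stage 1: water left = (1−0.692)×1760.2 = 542.15; stream total = 761.93 lb/h.
After stage 2: water left = (1−0.213)×542.15 = 426.67; final concentrate = 646.45 lb/h.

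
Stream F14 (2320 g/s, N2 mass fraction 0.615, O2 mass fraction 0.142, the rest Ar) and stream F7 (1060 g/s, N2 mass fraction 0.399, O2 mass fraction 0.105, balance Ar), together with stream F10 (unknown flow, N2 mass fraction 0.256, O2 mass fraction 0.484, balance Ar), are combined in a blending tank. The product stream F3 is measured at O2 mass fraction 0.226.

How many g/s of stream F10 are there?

Let F10 be the unknown flow. Total out = 3380 + F10.
O2 balance: 440.74 + 0.484·F10 = 0.226·(3380 + F10)
(0.484 − 0.226)·F10 = 0.226×3380 − 440.74 = 323.14
F10 = 323.14 / 0.258 = 1252.5 g/s

1252 g/s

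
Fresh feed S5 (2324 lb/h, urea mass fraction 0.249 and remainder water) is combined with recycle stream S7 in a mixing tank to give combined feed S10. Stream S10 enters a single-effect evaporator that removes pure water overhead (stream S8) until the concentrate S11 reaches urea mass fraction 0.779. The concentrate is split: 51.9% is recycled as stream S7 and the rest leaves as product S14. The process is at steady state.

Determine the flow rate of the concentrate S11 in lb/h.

Overall urea balance (none leaves overhead): urea in fresh feed = urea in product, i.e. 2324×0.249 = (1−0.519)·S11·0.779.
S11 = 578.68/(0.779×0.481) = 1544.4 lb/h.

1544 lb/h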